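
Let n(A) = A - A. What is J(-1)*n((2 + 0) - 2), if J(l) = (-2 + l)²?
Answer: 0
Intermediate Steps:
n(A) = 0
J(-1)*n((2 + 0) - 2) = (-2 - 1)²*0 = (-3)²*0 = 9*0 = 0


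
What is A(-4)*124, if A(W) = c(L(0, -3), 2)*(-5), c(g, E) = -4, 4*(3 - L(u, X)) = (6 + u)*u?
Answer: 2480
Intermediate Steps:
L(u, X) = 3 - u*(6 + u)/4 (L(u, X) = 3 - (6 + u)*u/4 = 3 - u*(6 + u)/4)
A(W) = 20 (A(W) = -4*(-5) = 20)
A(-4)*124 = 20*124 = 2480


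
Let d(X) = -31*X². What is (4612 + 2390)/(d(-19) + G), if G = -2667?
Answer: -3501/6929 ≈ -0.50527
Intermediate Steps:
(4612 + 2390)/(d(-19) + G) = (4612 + 2390)/(-31*(-19)² - 2667) = 7002/(-31*361 - 2667) = 7002/(-11191 - 2667) = 7002/(-13858) = 7002*(-1/13858) = -3501/6929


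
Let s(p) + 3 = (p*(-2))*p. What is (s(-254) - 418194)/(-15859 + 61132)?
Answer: -547229/45273 ≈ -12.087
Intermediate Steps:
s(p) = -3 - 2*p**2 (s(p) = -3 + (p*(-2))*p = -3 + (-2*p)*p = -3 - 2*p**2)
(s(-254) - 418194)/(-15859 + 61132) = ((-3 - 2*(-254)**2) - 418194)/(-15859 + 61132) = ((-3 - 2*64516) - 418194)/45273 = ((-3 - 129032) - 418194)*(1/45273) = (-129035 - 418194)*(1/45273) = -547229*1/45273 = -547229/45273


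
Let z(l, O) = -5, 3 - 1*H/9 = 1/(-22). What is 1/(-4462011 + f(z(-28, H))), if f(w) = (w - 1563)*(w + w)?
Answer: -1/4446331 ≈ -2.2490e-7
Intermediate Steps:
H = 603/22 (H = 27 - 9/(-22) = 27 - 9*(-1/22) = 27 + 9/22 = 603/22 ≈ 27.409)
f(w) = 2*w*(-1563 + w) (f(w) = (-1563 + w)*(2*w) = 2*w*(-1563 + w))
1/(-4462011 + f(z(-28, H))) = 1/(-4462011 + 2*(-5)*(-1563 - 5)) = 1/(-4462011 + 2*(-5)*(-1568)) = 1/(-4462011 + 15680) = 1/(-4446331) = -1/4446331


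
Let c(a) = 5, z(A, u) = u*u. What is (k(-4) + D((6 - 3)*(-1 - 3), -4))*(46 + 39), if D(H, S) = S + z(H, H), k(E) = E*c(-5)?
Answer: 10200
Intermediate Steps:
z(A, u) = u²
k(E) = 5*E (k(E) = E*5 = 5*E)
D(H, S) = S + H²
(k(-4) + D((6 - 3)*(-1 - 3), -4))*(46 + 39) = (5*(-4) + (-4 + ((6 - 3)*(-1 - 3))²))*(46 + 39) = (-20 + (-4 + (3*(-4))²))*85 = (-20 + (-4 + (-12)²))*85 = (-20 + (-4 + 144))*85 = (-20 + 140)*85 = 120*85 = 10200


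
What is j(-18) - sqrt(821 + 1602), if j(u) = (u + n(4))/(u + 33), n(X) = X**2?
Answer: -2/15 - sqrt(2423) ≈ -49.357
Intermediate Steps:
j(u) = (16 + u)/(33 + u) (j(u) = (u + 4**2)/(u + 33) = (u + 16)/(33 + u) = (16 + u)/(33 + u))
j(-18) - sqrt(821 + 1602) = (16 - 18)/(33 - 18) - sqrt(821 + 1602) = -2/15 - sqrt(2423)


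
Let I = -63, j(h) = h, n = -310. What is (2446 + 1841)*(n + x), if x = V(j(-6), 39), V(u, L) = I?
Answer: -1599051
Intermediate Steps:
V(u, L) = -63
x = -63
(2446 + 1841)*(n + x) = (2446 + 1841)*(-310 - 63) = 4287*(-373) = -1599051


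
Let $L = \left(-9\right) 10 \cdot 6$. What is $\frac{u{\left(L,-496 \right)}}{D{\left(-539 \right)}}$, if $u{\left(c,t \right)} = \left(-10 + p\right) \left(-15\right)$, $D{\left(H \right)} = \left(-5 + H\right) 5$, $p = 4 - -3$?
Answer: $- \frac{9}{544} \approx -0.016544$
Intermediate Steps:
$L = -540$ ($L = \left(-90\right) 6 = -540$)
$p = 7$ ($p = 4 + 3 = 7$)
$D{\left(H \right)} = -25 + 5 H$
$u{\left(c,t \right)} = 45$ ($u{\left(c,t \right)} = \left(-10 + 7\right) \left(-15\right) = \left(-3\right) \left(-15\right) = 45$)
$\frac{u{\left(L,-496 \right)}}{D{\left(-539 \right)}} = \frac{45}{-25 + 5 \left(-539\right)} = \frac{45}{-25 - 2695} = \frac{45}{-2720} = 45 \left(- \frac{1}{2720}\right) = - \frac{9}{544}$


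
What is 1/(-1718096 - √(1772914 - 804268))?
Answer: -859048/1475926448285 + √968646/2951852896570 ≈ -5.8171e-7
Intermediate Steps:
1/(-1718096 - √(1772914 - 804268)) = 1/(-1718096 - √968646)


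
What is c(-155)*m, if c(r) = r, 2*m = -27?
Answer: 4185/2 ≈ 2092.5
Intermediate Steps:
m = -27/2 (m = (1/2)*(-27) = -27/2 ≈ -13.500)
c(-155)*m = -155*(-27/2) = 4185/2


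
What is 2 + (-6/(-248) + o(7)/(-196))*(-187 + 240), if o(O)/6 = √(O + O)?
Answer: 407/124 - 159*√14/98 ≈ -2.7884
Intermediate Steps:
o(O) = 6*√2*√O (o(O) = 6*√(O + O) = 6*√(2*O) = 6*(√2*√O) = 6*√2*√O)
2 + (-6/(-248) + o(7)/(-196))*(-187 + 240) = 2 + (-6/(-248) + (6*√2*√7)/(-196))*(-187 + 240) = 2 + (-6*(-1/248) + (6*√14)*(-1/196))*53 = 2 + (3/124 - 3*√14/98)*53 = 2 + (159/124 - 159*√14/98) = 407/124 - 159*√14/98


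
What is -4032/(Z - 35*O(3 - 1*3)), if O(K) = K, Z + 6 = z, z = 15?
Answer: -448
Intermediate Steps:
Z = 9 (Z = -6 + 15 = 9)
-4032/(Z - 35*O(3 - 1*3)) = -4032/(9 - 35*(3 - 1*3)) = -4032/(9 - 35*(3 - 3)) = -4032/(9 - 35*0) = -4032/(9 + 0) = -4032/9 = -4032*⅑ = -448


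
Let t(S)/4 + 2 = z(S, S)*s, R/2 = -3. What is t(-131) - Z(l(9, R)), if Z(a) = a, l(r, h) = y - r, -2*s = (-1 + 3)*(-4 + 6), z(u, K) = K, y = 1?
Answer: 1048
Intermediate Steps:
s = -2 (s = -(-1 + 3)*(-4 + 6)/2 = -2 ≈ -2.0000)
R = -6 (R = 2*(-3) = -6)
l(r, h) = 1 - r
t(S) = -8 - 8*S (t(S) = -8 + 4*(S*(-2)) = -8 + 4*(-2*S) = -8 - 8*S)
t(-131) - Z(l(9, R)) = (-8 - 8*(-131)) - (1 - 1*9) = (-8 + 1048) - (1 - 9) = 1040 - 1*(-8) = 1040 + 8 = 1048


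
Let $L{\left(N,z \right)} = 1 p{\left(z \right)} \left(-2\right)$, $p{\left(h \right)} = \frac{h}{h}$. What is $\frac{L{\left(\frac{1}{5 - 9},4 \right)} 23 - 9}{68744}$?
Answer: $- \frac{55}{68744} \approx -0.00080007$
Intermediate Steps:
$p{\left(h \right)} = 1$
$L{\left(N,z \right)} = -2$ ($L{\left(N,z \right)} = 1 \cdot 1 \left(-2\right) = 1 \left(-2\right) = -2$)
$\frac{L{\left(\frac{1}{5 - 9},4 \right)} 23 - 9}{68744} = \frac{\left(-2\right) 23 - 9}{68744} = \left(-46 - 9\right) \frac{1}{68744} = \left(-55\right) \frac{1}{68744} = - \frac{55}{68744}$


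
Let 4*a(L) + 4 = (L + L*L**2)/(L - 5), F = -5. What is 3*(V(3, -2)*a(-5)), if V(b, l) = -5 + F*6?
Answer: -945/4 ≈ -236.25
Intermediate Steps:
V(b, l) = -35 (V(b, l) = -5 - 5*6 = -5 - 30 = -35)
a(L) = -1 + (L + L**3)/(4*(-5 + L)) (a(L) = -1 + ((L + L*L**2)/(L - 5))/4 = -1 + ((L + L**3)/(-5 + L))/4 = -1 + (L + L**3)/(4*(-5 + L)))
3*(V(3, -2)*a(-5)) = 3*(-35*(20 + (-5)**3 - 3*(-5))/(4*(-5 - 5))) = 3*(-35*(20 - 125 + 15)/(4*(-10))) = 3*(-35*(-1)*(-90)/(4*10)) = 3*(-35*9/4) = 3*(-315/4) = -945/4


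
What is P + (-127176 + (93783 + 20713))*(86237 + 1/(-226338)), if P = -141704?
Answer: -390424790428/357 ≈ -1.0936e+9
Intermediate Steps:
P + (-127176 + (93783 + 20713))*(86237 + 1/(-226338)) = -141704 + (-127176 + (93783 + 20713))*(86237 + 1/(-226338)) = -141704 + (-127176 + 114496)*(86237 - 1/226338) = -141704 - 12680*19518710105/226338 = -141704 - 390374202100/357 = -390424790428/357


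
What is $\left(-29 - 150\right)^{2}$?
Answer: $32041$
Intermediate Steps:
$\left(-29 - 150\right)^{2} = \left(-179\right)^{2} = 32041$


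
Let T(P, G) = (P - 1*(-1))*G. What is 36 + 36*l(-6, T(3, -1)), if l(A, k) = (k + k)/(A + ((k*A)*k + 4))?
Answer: 1908/49 ≈ 38.939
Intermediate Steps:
T(P, G) = G*(1 + P) (T(P, G) = (P + 1)*G = (1 + P)*G = G*(1 + P))
l(A, k) = 2*k/(4 + A + A*k²) (l(A, k) = (2*k)/(A + ((A*k)*k + 4)) = (2*k)/(A + (A*k² + 4)) = (2*k)/(A + (4 + A*k²)) = (2*k)/(4 + A + A*k²) = 2*k/(4 + A + A*k²))
36 + 36*l(-6, T(3, -1)) = 36 + 36*(2*(-(1 + 3))/(4 - 6 - 6*(1 + 3)²)) = 36 + 36*(2*(-1*4)/(4 - 6 - 6*(-1*4)²)) = 36 + 36*(2*(-4)/(4 - 6 - 6*(-4)²)) = 36 + 36*(2*(-4)/(4 - 6 - 6*16)) = 36 + 36*(2*(-4)/(4 - 6 - 96)) = 36 + 36*(2*(-4)/(-98)) = 36 + 36*(2*(-4)*(-1/98)) = 36 + 36*(4/49) = 36 + 144/49 = 1908/49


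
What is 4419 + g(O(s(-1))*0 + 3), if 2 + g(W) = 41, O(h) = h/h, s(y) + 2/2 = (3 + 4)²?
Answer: 4458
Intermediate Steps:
s(y) = 48 (s(y) = -1 + (3 + 4)² = -1 + 7² = -1 + 49 = 48)
O(h) = 1
g(W) = 39 (g(W) = -2 + 41 = 39)
4419 + g(O(s(-1))*0 + 3) = 4419 + 39 = 4458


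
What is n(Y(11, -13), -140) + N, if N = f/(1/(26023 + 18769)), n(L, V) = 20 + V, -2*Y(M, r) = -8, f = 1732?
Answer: 77579624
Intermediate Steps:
Y(M, r) = 4 (Y(M, r) = -½*(-8) = 4)
N = 77579744 (N = 1732/(1/(26023 + 18769)) = 1732/(1/44792) = 1732*44792 = 77579744)
n(Y(11, -13), -140) + N = (20 - 140) + 77579744 = -120 + 77579744 = 77579624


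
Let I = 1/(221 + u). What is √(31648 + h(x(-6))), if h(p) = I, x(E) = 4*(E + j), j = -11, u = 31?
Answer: √55827079/42 ≈ 177.90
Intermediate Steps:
x(E) = -44 + 4*E (x(E) = 4*(E - 11) = 4*(-11 + E) = -44 + 4*E)
I = 1/252 (I = 1/(221 + 31) = 1/252 ≈ 0.0039683)
h(p) = 1/252
√(31648 + h(x(-6))) = √(31648 + 1/252) = √(7975297/252) = √55827079/42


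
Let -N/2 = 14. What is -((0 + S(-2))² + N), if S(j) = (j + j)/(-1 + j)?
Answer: 236/9 ≈ 26.222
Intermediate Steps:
N = -28 (N = -2*14 = -28)
S(j) = 2*j/(-1 + j) (S(j) = (2*j)/(-1 + j) = 2*j/(-1 + j))
-((0 + S(-2))² + N) = -((0 + 2*(-2)/(-1 - 2))² - 28) = -((0 + 2*(-2)/(-3))² - 28) = -((0 + 2*(-2)*(-⅓))² - 28) = -((0 + 4/3)² - 28) = -((4/3)² - 28) = -(16/9 - 28) = -1*(-236/9) = 236/9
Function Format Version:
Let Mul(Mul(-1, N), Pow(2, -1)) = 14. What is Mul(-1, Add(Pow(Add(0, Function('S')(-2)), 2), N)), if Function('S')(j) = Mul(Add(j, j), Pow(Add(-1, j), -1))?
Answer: Rational(236, 9) ≈ 26.222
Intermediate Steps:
N = -28 (N = Mul(-2, 14) = -28)
Function('S')(j) = Mul(2, j, Pow(Add(-1, j), -1)) (Function('S')(j) = Mul(Mul(2, j), Pow(Add(-1, j), -1)) = Mul(2, j, Pow(Add(-1, j), -1)))
Mul(-1, Add(Pow(Add(0, Function('S')(-2)), 2), N)) = Mul(-1, Add(Pow(Add(0, Mul(2, -2, Pow(Add(-1, -2), -1))), 2), -28)) = Mul(-1, Add(Pow(Add(0, Mul(2, -2, Pow(-3, -1))), 2), -28)) = Mul(-1, Add(Pow(Add(0, Mul(2, -2, Rational(-1, 3))), 2), -28)) = Mul(-1, Add(Pow(Add(0, Rational(4, 3)), 2), -28)) = Mul(-1, Add(Pow(Rational(4, 3), 2), -28)) = Mul(-1, Add(Rational(16, 9), -28)) = Mul(-1, Rational(-236, 9)) = Rational(236, 9)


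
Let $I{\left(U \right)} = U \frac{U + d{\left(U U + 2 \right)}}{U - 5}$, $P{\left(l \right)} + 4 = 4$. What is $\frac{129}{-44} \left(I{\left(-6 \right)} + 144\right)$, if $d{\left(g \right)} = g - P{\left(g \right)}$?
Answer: $- \frac{57276}{121} \approx -473.36$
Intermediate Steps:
$P{\left(l \right)} = 0$ ($P{\left(l \right)} = -4 + 4 = 0$)
$d{\left(g \right)} = g$ ($d{\left(g \right)} = g - 0 = g + 0 = g$)
$I{\left(U \right)} = \frac{U \left(2 + U + U^{2}\right)}{-5 + U}$ ($I{\left(U \right)} = U \frac{U + \left(U U + 2\right)}{U - 5} = U \frac{U + \left(U^{2} + 2\right)}{-5 + U} = U \frac{U + \left(2 + U^{2}\right)}{-5 + U} = U \frac{2 + U + U^{2}}{-5 + U} = \frac{U \left(2 + U + U^{2}\right)}{-5 + U}$)
$\frac{129}{-44} \left(I{\left(-6 \right)} + 144\right) = \frac{129}{-44} \left(- \frac{6 \left(2 - 6 + \left(-6\right)^{2}\right)}{-5 - 6} + 144\right) = 129 \left(- \frac{1}{44}\right) \left(- \frac{6 \left(2 - 6 + 36\right)}{-11} + 144\right) = - \frac{129 \left(\left(-6\right) \left(- \frac{1}{11}\right) 32 + 144\right)}{44} = - \frac{129 \left(\frac{192}{11} + 144\right)}{44} = \left(- \frac{129}{44}\right) \frac{1776}{11} = - \frac{57276}{121}$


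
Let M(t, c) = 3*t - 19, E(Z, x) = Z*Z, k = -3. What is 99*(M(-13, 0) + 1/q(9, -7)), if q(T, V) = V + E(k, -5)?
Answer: -11385/2 ≈ -5692.5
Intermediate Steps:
E(Z, x) = Z²
M(t, c) = -19 + 3*t
q(T, V) = 9 + V (q(T, V) = V + (-3)² = V + 9 = 9 + V)
99*(M(-13, 0) + 1/q(9, -7)) = 99*((-19 + 3*(-13)) + 1/(9 - 7)) = 99*((-19 - 39) + 1/2) = 99*(-58 + ½) = 99*(-115/2) = -11385/2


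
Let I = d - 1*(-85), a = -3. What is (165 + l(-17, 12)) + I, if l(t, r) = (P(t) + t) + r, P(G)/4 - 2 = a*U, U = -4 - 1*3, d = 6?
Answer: 343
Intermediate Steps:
U = -7 (U = -4 - 3 = -7)
P(G) = 92 (P(G) = 8 + 4*(-3*(-7)) = 8 + 4*21 = 8 + 84 = 92)
l(t, r) = 92 + r + t (l(t, r) = (92 + t) + r = 92 + r + t)
I = 91 (I = 6 - 1*(-85) = 6 + 85 = 91)
(165 + l(-17, 12)) + I = (165 + (92 + 12 - 17)) + 91 = (165 + 87) + 91 = 252 + 91 = 343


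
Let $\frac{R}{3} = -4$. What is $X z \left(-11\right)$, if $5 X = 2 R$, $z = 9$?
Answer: $\frac{2376}{5} \approx 475.2$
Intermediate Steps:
$R = -12$ ($R = 3 \left(-4\right) = -12$)
$X = - \frac{24}{5}$ ($X = \frac{2 \left(-12\right)}{5} = \frac{1}{5} \left(-24\right) = - \frac{24}{5} \approx -4.8$)
$X z \left(-11\right) = \left(- \frac{24}{5}\right) 9 \left(-11\right) = \left(- \frac{216}{5}\right) \left(-11\right) = \frac{2376}{5}$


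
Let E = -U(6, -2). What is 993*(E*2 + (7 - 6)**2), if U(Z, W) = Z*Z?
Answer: -70503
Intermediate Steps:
U(Z, W) = Z**2
E = -36 (E = -1*6**2 = -1*36 = -36)
993*(E*2 + (7 - 6)**2) = 993*(-36*2 + (7 - 6)**2) = 993*(-72 + 1**2) = 993*(-72 + 1) = 993*(-71) = -70503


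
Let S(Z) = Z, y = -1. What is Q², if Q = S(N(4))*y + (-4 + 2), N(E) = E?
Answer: 36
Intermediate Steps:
Q = -6 (Q = 4*(-1) + (-4 + 2) = -4 - 2 = -6)
Q² = (-6)² = 36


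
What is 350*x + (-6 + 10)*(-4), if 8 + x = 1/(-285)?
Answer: -160582/57 ≈ -2817.2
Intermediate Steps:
x = -2281/285 (x = -8 + 1/(-285) = -8 - 1/285 = -2281/285 ≈ -8.0035)
350*x + (-6 + 10)*(-4) = 350*(-2281/285) + (-6 + 10)*(-4) = -159670/57 + 4*(-4) = -159670/57 - 16 = -160582/57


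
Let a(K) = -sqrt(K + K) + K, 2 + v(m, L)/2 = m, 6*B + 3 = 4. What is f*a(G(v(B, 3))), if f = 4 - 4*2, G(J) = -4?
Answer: 16 + 8*I*sqrt(2) ≈ 16.0 + 11.314*I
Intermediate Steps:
B = 1/6 (B = -1/2 + (1/6)*4 = -1/2 + 2/3 = 1/6 ≈ 0.16667)
v(m, L) = -4 + 2*m
f = -4 (f = 4 - 8 = -4)
a(K) = K - sqrt(2)*sqrt(K) (a(K) = -sqrt(2*K) + K = -sqrt(2)*sqrt(K) + K = K - sqrt(2)*sqrt(K))
f*a(G(v(B, 3))) = -4*(-4 - sqrt(2)*sqrt(-4)) = -4*(-4 - sqrt(2)*2*I) = -4*(-4 - 2*I*sqrt(2)) = 16 + 8*I*sqrt(2)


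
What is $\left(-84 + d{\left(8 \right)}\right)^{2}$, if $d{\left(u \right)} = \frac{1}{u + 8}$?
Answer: $\frac{1803649}{256} \approx 7045.5$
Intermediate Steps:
$d{\left(u \right)} = \frac{1}{8 + u}$
$\left(-84 + d{\left(8 \right)}\right)^{2} = \left(-84 + \frac{1}{8 + 8}\right)^{2} = \left(-84 + \frac{1}{16}\right)^{2} = \left(- \frac{1343}{16}\right)^{2} = \frac{1803649}{256}$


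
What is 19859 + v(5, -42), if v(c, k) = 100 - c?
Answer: 19954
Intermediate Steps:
19859 + v(5, -42) = 19859 + (100 - 1*5) = 19859 + (100 - 5) = 19859 + 95 = 19954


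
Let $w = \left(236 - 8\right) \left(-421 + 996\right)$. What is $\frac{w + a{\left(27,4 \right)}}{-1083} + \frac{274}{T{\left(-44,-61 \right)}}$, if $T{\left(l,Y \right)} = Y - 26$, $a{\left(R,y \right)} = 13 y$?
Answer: $- \frac{1300774}{10469} \approx -124.25$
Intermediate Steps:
$T{\left(l,Y \right)} = -26 + Y$ ($T{\left(l,Y \right)} = Y - 26 = -26 + Y$)
$w = 131100$ ($w = \left(236 - 8\right) 575 = 228 \cdot 575 = 131100$)
$\frac{w + a{\left(27,4 \right)}}{-1083} + \frac{274}{T{\left(-44,-61 \right)}} = \frac{131100 + 13 \cdot 4}{-1083} + \frac{274}{-26 - 61} = \left(131100 + 52\right) \left(- \frac{1}{1083}\right) + \frac{274}{-87} = 131152 \left(- \frac{1}{1083}\right) + 274 \left(- \frac{1}{87}\right) = - \frac{131152}{1083} - \frac{274}{87} = - \frac{1300774}{10469}$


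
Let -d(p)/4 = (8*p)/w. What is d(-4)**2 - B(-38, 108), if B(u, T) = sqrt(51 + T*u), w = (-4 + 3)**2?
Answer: 16384 - I*sqrt(4053) ≈ 16384.0 - 63.663*I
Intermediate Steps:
w = 1 (w = (-1)**2 = 1)
d(p) = -32*p (d(p) = -4*8*p/1 = -4*8*p = -32*p)
d(-4)**2 - B(-38, 108) = (-32*(-4))**2 - sqrt(51 + 108*(-38)) = 128**2 - sqrt(51 - 4104) = 16384 - sqrt(-4053) = 16384 - I*sqrt(4053)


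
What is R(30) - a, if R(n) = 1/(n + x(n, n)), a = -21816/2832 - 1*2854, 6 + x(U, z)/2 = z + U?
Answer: 11650024/4071 ≈ 2861.7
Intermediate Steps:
x(U, z) = -12 + 2*U + 2*z (x(U, z) = -12 + 2*(z + U) = -12 + 2*(U + z) = -12 + (2*U + 2*z) = -12 + 2*U + 2*z)
a = -337681/118 (a = -21816*1/2832 - 2854 = -909/118 - 2854 = -337681/118 ≈ -2861.7)
R(n) = 1/(-12 + 5*n) (R(n) = 1/(n + (-12 + 2*n + 2*n)) = 1/(n + (-12 + 4*n)) = 1/(-12 + 5*n))
R(30) - a = 1/(-12 + 5*30) - 1*(-337681/118) = 1/(-12 + 150) + 337681/118 = 1/138 + 337681/118 = 11650024/4071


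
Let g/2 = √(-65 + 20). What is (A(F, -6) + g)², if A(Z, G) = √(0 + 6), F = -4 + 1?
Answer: -174 + 12*I*√30 ≈ -174.0 + 65.727*I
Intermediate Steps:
g = 6*I*√5 (g = 2*√(-65 + 20) = 2*√(-45) = 2*(3*I*√5) = 6*I*√5 ≈ 13.416*I)
F = -3
A(Z, G) = √6
(A(F, -6) + g)² = (√6 + 6*I*√5)²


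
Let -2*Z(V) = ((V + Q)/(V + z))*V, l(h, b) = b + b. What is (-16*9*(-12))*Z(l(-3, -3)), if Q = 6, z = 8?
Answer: 0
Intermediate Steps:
l(h, b) = 2*b
Z(V) = -V*(6 + V)/(2*(8 + V)) (Z(V) = -(V + 6)/(V + 8)*V/2 = -(6 + V)/(8 + V)*V/2 = -V*(6 + V)/(2*(8 + V)))
(-16*9*(-12))*Z(l(-3, -3)) = (-16*9*(-12))*(-2*(-3)*(6 + 2*(-3))/(16 + 2*(2*(-3)))) = (-144*(-12))*(-1*(-6)*(6 - 6)/(16 + 2*(-6))) = 1728*(-1*(-6)*0/(16 - 12)) = 1728*(-1*(-6)*0/4) = 1728*(-1*(-6)*¼*0) = 1728*0 = 0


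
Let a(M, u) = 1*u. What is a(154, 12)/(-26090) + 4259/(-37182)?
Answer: -55781747/485039190 ≈ -0.11500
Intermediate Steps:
a(M, u) = u
a(154, 12)/(-26090) + 4259/(-37182) = 12/(-26090) + 4259/(-37182) = 12*(-1/26090) + 4259*(-1/37182) = -6/13045 - 4259/37182 = -55781747/485039190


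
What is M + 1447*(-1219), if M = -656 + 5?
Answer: -1764544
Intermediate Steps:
M = -651
M + 1447*(-1219) = -651 + 1447*(-1219) = -651 - 1763893 = -1764544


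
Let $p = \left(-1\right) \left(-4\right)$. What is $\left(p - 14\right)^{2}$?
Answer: $100$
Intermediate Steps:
$p = 4$
$\left(p - 14\right)^{2} = \left(4 - 14\right)^{2} = \left(-10\right)^{2} = 100$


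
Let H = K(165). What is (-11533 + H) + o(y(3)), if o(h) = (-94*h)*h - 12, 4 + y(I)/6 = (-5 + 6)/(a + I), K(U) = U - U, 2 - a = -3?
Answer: -498863/8 ≈ -62358.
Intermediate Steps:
a = 5 (a = 2 - 1*(-3) = 2 + 3 = 5)
K(U) = 0
y(I) = -24 + 6/(5 + I) (y(I) = -24 + 6*((-5 + 6)/(5 + I)) = -24 + 6*(1/(5 + I)) = -24 + 6/(5 + I))
H = 0
o(h) = -12 - 94*h² (o(h) = -94*h² - 12 = -12 - 94*h²)
(-11533 + H) + o(y(3)) = (-11533 + 0) + (-12 - 94*36*(-19 - 4*3)²/(5 + 3)²) = -11533 + (-12 - 94*9*(-19 - 12)²/16) = -11533 + (-12 - 94*(6*(⅛)*(-31))²) = -11533 + (-12 - 94*(-93/4)²) = -11533 + (-12 - 94*8649/16) = -11533 + (-12 - 406503/8) = -11533 - 406599/8 = -498863/8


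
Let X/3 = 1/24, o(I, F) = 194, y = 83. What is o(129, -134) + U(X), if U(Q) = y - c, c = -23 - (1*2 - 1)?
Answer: 301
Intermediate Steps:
c = -24 (c = -23 - (2 - 1) = -23 - 1*1 = -23 - 1 = -24)
X = ⅛ (X = 3/24 = 3*(1/24) = ⅛ ≈ 0.12500)
U(Q) = 107 (U(Q) = 83 - 1*(-24) = 83 + 24 = 107)
o(129, -134) + U(X) = 194 + 107 = 301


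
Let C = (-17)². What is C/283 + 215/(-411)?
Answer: 57934/116313 ≈ 0.49809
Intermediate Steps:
C = 289
C/283 + 215/(-411) = 289/283 + 215/(-411) = 289*(1/283) + 215*(-1/411) = 289/283 - 215/411 = 57934/116313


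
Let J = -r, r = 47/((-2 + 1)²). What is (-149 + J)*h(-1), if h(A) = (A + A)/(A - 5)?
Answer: -196/3 ≈ -65.333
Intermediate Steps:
r = 47 (r = 47/((-1)²) = 47/1 = 47*1 = 47)
h(A) = 2*A/(-5 + A) (h(A) = (2*A)/(-5 + A) = 2*A/(-5 + A))
J = -47 (J = -1*47 = -47)
(-149 + J)*h(-1) = (-149 - 47)*(2*(-1)/(-5 - 1)) = -392*(-1)/(-6) = -392*(-1)*(-1)/6 = -196*⅓ = -196/3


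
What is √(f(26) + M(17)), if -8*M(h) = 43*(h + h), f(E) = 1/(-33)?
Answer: I*√796191/66 ≈ 13.52*I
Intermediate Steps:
f(E) = -1/33
M(h) = -43*h/4 (M(h) = -43*(h + h)/8 = -43*2*h/8 = -43*h/4)
√(f(26) + M(17)) = √(-1/33 - 43/4*17) = √(-1/33 - 731/4) = √(-24127/132) = I*√796191/66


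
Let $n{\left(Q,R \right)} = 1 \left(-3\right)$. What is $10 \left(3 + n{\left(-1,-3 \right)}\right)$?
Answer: $0$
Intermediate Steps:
$n{\left(Q,R \right)} = -3$
$10 \left(3 + n{\left(-1,-3 \right)}\right) = 10 \left(3 - 3\right) = 10 \cdot 0 = 0$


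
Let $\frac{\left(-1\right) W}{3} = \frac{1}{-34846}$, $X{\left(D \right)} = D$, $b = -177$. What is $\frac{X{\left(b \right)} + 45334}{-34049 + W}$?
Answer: $- \frac{1573540822}{1186471451} \approx -1.3262$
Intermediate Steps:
$W = \frac{3}{34846}$ ($W = - \frac{3}{-34846} = \left(-3\right) \left(- \frac{1}{34846}\right) = \frac{3}{34846} \approx 8.6093 \cdot 10^{-5}$)
$\frac{X{\left(b \right)} + 45334}{-34049 + W} = \frac{-177 + 45334}{-34049 + \frac{3}{34846}} = \frac{45157}{- \frac{1186471451}{34846}} = 45157 \left(- \frac{34846}{1186471451}\right) = - \frac{1573540822}{1186471451}$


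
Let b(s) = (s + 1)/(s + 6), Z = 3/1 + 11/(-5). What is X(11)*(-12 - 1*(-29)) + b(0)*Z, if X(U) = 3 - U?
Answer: -2038/15 ≈ -135.87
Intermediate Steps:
Z = ⅘ (Z = 3*1 + 11*(-⅕) = 3 - 11/5 = ⅘ ≈ 0.80000)
b(s) = (1 + s)/(6 + s)
X(11)*(-12 - 1*(-29)) + b(0)*Z = (3 - 1*11)*(-12 - 1*(-29)) + ((1 + 0)/(6 + 0))*(⅘) = (3 - 11)*(-12 + 29) + (1/6)*(⅘) = -8*17 + ((⅙)*1)*(⅘) = -136 + (⅙)*(⅘) = -136 + 2/15 = -2038/15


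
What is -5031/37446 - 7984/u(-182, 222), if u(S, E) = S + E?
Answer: -12465421/62410 ≈ -199.73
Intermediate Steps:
u(S, E) = E + S
-5031/37446 - 7984/u(-182, 222) = -5031/37446 - 7984/(222 - 182) = -5031*1/37446 - 7984/40 = -1677/12482 - 7984*1/40 = -1677/12482 - 998/5 = -12465421/62410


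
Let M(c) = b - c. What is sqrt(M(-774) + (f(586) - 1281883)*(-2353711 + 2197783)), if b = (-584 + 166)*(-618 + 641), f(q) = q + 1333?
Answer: 2*sqrt(49895554438) ≈ 4.4675e+5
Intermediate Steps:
f(q) = 1333 + q
b = -9614 (b = -418*23 = -9614)
M(c) = -9614 - c
sqrt(M(-774) + (f(586) - 1281883)*(-2353711 + 2197783)) = sqrt((-9614 - 1*(-774)) + ((1333 + 586) - 1281883)*(-2353711 + 2197783)) = sqrt((-9614 + 774) + (1919 - 1281883)*(-155928)) = sqrt(-8840 - 1279964*(-155928)) = sqrt(-8840 + 199582226592) = sqrt(199582217752) = 2*sqrt(49895554438)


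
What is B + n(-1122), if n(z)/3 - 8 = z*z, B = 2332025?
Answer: 6108701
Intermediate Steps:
n(z) = 24 + 3*z² (n(z) = 24 + 3*(z*z) = 24 + 3*z²)
B + n(-1122) = 2332025 + (24 + 3*(-1122)²) = 2332025 + (24 + 3*1258884) = 2332025 + (24 + 3776652) = 2332025 + 3776676 = 6108701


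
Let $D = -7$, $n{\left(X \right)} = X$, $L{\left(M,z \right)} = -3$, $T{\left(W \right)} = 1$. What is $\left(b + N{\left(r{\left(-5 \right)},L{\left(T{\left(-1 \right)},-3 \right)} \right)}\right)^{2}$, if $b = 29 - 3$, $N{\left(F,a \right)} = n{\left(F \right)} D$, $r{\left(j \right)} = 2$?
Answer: $144$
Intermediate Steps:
$N{\left(F,a \right)} = - 7 F$ ($N{\left(F,a \right)} = F \left(-7\right) = - 7 F$)
$b = 26$ ($b = 29 - 3 = 26$)
$\left(b + N{\left(r{\left(-5 \right)},L{\left(T{\left(-1 \right)},-3 \right)} \right)}\right)^{2} = \left(26 - 14\right)^{2} = 12^{2} = 144$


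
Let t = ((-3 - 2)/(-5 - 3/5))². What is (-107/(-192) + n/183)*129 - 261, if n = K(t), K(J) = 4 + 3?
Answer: -719019/3904 ≈ -184.18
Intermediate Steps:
t = 625/784 (t = (-5/(-5 - 3*⅕))² = (-5/(-5 - ⅗))² = (-5/(-28/5))² = (-5*(-5/28))² = (25/28)² = 625/784 ≈ 0.79719)
K(J) = 7
n = 7
(-107/(-192) + n/183)*129 - 261 = (-107/(-192) + 7/183)*129 - 261 = (-107*(-1/192) + 7*(1/183))*129 - 261 = (107/192 + 7/183)*129 - 261 = (2325/3904)*129 - 261 = 299925/3904 - 261 = -719019/3904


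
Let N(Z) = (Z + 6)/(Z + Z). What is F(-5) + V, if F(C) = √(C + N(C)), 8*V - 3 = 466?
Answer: 469/8 + I*√510/10 ≈ 58.625 + 2.2583*I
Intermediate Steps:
V = 469/8 (V = 3/8 + (⅛)*466 = 3/8 + 233/4 = 469/8 ≈ 58.625)
N(Z) = (6 + Z)/(2*Z) (N(Z) = (6 + Z)/((2*Z)) = (6 + Z)*(1/(2*Z)) = (6 + Z)/(2*Z))
F(C) = √(C + (6 + C)/(2*C))
F(-5) + V = √(2 + 4*(-5) + 12/(-5))/2 + 469/8 = √(2 - 20 + 12*(-⅕))/2 + 469/8 = √(2 - 20 - 12/5)/2 + 469/8 = √(-102/5)/2 + 469/8 = (I*√510/5)/2 + 469/8 = I*√510/10 + 469/8 = 469/8 + I*√510/10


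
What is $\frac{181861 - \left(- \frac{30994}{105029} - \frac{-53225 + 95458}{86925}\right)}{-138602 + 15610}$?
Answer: $- \frac{415083412305883}{280718349827100} \approx -1.4786$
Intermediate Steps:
$\frac{181861 - \left(- \frac{30994}{105029} - \frac{-53225 + 95458}{86925}\right)}{-138602 + 15610} = \frac{181861 + \left(\left(-30994\right) \left(- \frac{1}{105029}\right) + 42233 \cdot \frac{1}{86925}\right)}{-122992} = \left(181861 + \left(\frac{30994}{105029} + \frac{42233}{86925}\right)\right) \left(- \frac{1}{122992}\right) = \left(181861 + \frac{7129843207}{9129645825}\right) \left(- \frac{1}{122992}\right) = \frac{1660333649223532}{9129645825} \left(- \frac{1}{122992}\right) = - \frac{415083412305883}{280718349827100}$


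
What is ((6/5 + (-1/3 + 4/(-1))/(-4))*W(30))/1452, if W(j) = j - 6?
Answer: 137/3630 ≈ 0.037741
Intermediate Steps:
W(j) = -6 + j
((6/5 + (-1/3 + 4/(-1))/(-4))*W(30))/1452 = ((6/5 + (-1/3 + 4/(-1))/(-4))*(-6 + 30))/1452 = ((6*(1/5) + (-1*1/3 + 4*(-1))*(-1/4))*24)*(1/1452) = ((6/5 + (-1/3 - 4)*(-1/4))*24)*(1/1452) = ((6/5 - 13/3*(-1/4))*24)*(1/1452) = ((6/5 + 13/12)*24)*(1/1452) = ((137/60)*24)*(1/1452) = (274/5)*(1/1452) = 137/3630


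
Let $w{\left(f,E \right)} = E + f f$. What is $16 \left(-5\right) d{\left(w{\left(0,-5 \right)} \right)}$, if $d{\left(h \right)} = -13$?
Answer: $1040$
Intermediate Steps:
$w{\left(f,E \right)} = E + f^{2}$
$16 \left(-5\right) d{\left(w{\left(0,-5 \right)} \right)} = 16 \left(-5\right) \left(-13\right) = \left(-80\right) \left(-13\right) = 1040$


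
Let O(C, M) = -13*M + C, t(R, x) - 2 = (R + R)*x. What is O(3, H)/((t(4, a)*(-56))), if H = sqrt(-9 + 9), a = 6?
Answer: -3/2800 ≈ -0.0010714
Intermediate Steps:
t(R, x) = 2 + 2*R*x (t(R, x) = 2 + (R + R)*x = 2 + (2*R)*x = 2 + 2*R*x)
H = 0 (H = sqrt(0) = 0)
O(C, M) = C - 13*M
O(3, H)/((t(4, a)*(-56))) = (3 - 13*0)/(((2 + 2*4*6)*(-56))) = (3 + 0)/(((2 + 48)*(-56))) = 3/((50*(-56))) = 3/(-2800) = 3*(-1/2800) = -3/2800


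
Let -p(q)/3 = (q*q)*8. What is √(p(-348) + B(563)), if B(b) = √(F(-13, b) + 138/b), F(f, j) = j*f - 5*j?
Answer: √(-921269130624 + 1126*I*√803021538)/563 ≈ 0.029524 + 1704.8*I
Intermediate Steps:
p(q) = -24*q² (p(q) = -3*q*q*8 = -3*q²*8 = -24*q²)
F(f, j) = -5*j + f*j (F(f, j) = f*j - 5*j = -5*j + f*j)
B(b) = √(-18*b + 138/b) (B(b) = √(b*(-5 - 13) + 138/b) = √(b*(-18) + 138/b) = √(-18*b + 138/b))
√(p(-348) + B(563)) = √(-24*(-348)² + √(-18*563 + 138/563)) = √(-24*121104 + √(-10134 + 138*(1/563))) = √(-2906496 + √(-10134 + 138/563)) = √(-2906496 + √(-5705304/563)) = √(-2906496 + 2*I*√803021538/563)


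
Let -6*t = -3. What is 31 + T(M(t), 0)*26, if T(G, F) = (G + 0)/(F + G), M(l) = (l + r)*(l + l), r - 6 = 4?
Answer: 57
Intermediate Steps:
t = 1/2 (t = -1/6*(-3) = 1/2 ≈ 0.50000)
r = 10 (r = 6 + 4 = 10)
M(l) = 2*l*(10 + l) (M(l) = (l + 10)*(l + l) = (10 + l)*(2*l) = 2*l*(10 + l))
T(G, F) = G/(F + G)
31 + T(M(t), 0)*26 = 31 + ((2*(1/2)*(10 + 1/2))/(0 + 2*(1/2)*(10 + 1/2)))*26 = 31 + ((2*(1/2)*(21/2))/(0 + 2*(1/2)*(21/2)))*26 = 31 + (21/(2*(0 + 21/2)))*26 = 31 + (21/(2*(21/2)))*26 = 31 + ((21/2)*(2/21))*26 = 31 + 1*26 = 31 + 26 = 57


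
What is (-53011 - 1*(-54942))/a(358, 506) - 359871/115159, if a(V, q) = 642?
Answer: -8665153/73932078 ≈ -0.11720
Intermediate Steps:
(-53011 - 1*(-54942))/a(358, 506) - 359871/115159 = (-53011 - 1*(-54942))/642 - 359871/115159 = (-53011 + 54942)*(1/642) - 359871*1/115159 = 1931*(1/642) - 359871/115159 = 1931/642 - 359871/115159 = -8665153/73932078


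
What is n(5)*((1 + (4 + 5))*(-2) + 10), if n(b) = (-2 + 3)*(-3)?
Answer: 30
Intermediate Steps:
n(b) = -3 (n(b) = 1*(-3) = -3)
n(5)*((1 + (4 + 5))*(-2) + 10) = -3*((1 + (4 + 5))*(-2) + 10) = -3*((1 + 9)*(-2) + 10) = -3*(10*(-2) + 10) = -3*(-20 + 10) = -3*(-10) = 30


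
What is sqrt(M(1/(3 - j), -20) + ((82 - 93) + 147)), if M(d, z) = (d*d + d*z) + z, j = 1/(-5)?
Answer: sqrt(28121)/16 ≈ 10.481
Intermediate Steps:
j = -1/5 ≈ -0.20000
M(d, z) = z + d**2 + d*z (M(d, z) = (d**2 + d*z) + z = z + d**2 + d*z)
sqrt(M(1/(3 - j), -20) + ((82 - 93) + 147)) = sqrt((-20 + (1/(3 - 1*(-1/5)))**2 - 20/(3 - 1*(-1/5))) + ((82 - 93) + 147)) = sqrt((-20 + (1/(3 + 1/5))**2 - 20/(3 + 1/5)) + (-11 + 147)) = sqrt((-20 + (1/(16/5))**2 - 20/(16/5)) + 136) = sqrt((-20 + (5/16)**2 + (5/16)*(-20)) + 136) = sqrt((-20 + 25/256 - 25/4) + 136) = sqrt(-6695/256 + 136) = sqrt(28121/256) = sqrt(28121)/16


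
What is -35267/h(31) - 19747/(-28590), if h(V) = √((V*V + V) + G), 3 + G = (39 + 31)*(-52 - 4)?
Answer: 19747/28590 + 35267*I*√2931/2931 ≈ 0.6907 + 651.42*I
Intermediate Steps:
G = -3923 (G = -3 + (39 + 31)*(-52 - 4) = -3 + 70*(-56) = -3 - 3920 = -3923)
h(V) = √(-3923 + V + V²) (h(V) = √((V*V + V) - 3923) = √((V² + V) - 3923) = √((V + V²) - 3923) = √(-3923 + V + V²))
-35267/h(31) - 19747/(-28590) = -35267/√(-3923 + 31 + 31²) - 19747/(-28590) = -35267/√(-3923 + 31 + 961) - 19747*(-1/28590) = -35267*(-I*√2931/2931) + 19747/28590 = -(-35267)*I*√2931/2931 + 19747/28590 = 35267*I*√2931/2931 + 19747/28590 = 19747/28590 + 35267*I*√2931/2931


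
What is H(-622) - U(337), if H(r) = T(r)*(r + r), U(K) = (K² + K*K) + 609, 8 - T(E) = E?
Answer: -1011467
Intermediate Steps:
T(E) = 8 - E
U(K) = 609 + 2*K² (U(K) = (K² + K²) + 609 = 2*K² + 609 = 609 + 2*K²)
H(r) = 2*r*(8 - r) (H(r) = (8 - r)*(r + r) = (8 - r)*(2*r) = 2*r*(8 - r))
H(-622) - U(337) = 2*(-622)*(8 - 1*(-622)) - (609 + 2*337²) = 2*(-622)*(8 + 622) - (609 + 2*113569) = 2*(-622)*630 - (609 + 227138) = -783720 - 1*227747 = -783720 - 227747 = -1011467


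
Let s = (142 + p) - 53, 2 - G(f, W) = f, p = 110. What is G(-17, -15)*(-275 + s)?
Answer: -1444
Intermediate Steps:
G(f, W) = 2 - f
s = 199 (s = (142 + 110) - 53 = 252 - 53 = 199)
G(-17, -15)*(-275 + s) = (2 - 1*(-17))*(-275 + 199) = (2 + 17)*(-76) = 19*(-76) = -1444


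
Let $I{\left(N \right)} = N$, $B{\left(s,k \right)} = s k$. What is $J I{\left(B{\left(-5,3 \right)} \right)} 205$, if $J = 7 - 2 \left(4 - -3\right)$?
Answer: $21525$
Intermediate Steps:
$B{\left(s,k \right)} = k s$
$J = -7$ ($J = 7 - 2 \left(4 + 3\right) = 7 - 14 = -7$)
$J I{\left(B{\left(-5,3 \right)} \right)} 205 = - 7 \cdot 3 \left(-5\right) 205 = \left(-7\right) \left(-15\right) 205 = 105 \cdot 205 = 21525$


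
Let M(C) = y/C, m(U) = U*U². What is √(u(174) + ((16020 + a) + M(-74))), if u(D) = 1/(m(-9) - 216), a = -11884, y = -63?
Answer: √2247782841570/23310 ≈ 64.318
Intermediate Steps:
m(U) = U³
M(C) = -63/C
u(D) = -1/945 (u(D) = 1/((-9)³ - 216) = 1/(-729 - 216) = 1/(-945) = -1/945)
√(u(174) + ((16020 + a) + M(-74))) = √(-1/945 + ((16020 - 11884) - 63/(-74))) = √(-1/945 + (4136 - 63*(-1/74))) = √(-1/945 + (4136 + 63/74)) = √(-1/945 + 306127/74) = √(289289941/69930) = √2247782841570/23310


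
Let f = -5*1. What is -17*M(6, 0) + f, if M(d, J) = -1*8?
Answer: 131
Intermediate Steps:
f = -5
M(d, J) = -8
-17*M(6, 0) + f = -17*(-8) - 5 = 136 - 5 = 131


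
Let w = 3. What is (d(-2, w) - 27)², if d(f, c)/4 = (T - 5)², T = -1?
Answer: 13689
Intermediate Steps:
d(f, c) = 144 (d(f, c) = 4*(-1 - 5)² = 4*(-6)² = 4*36 = 144)
(d(-2, w) - 27)² = (144 - 27)² = 117² = 13689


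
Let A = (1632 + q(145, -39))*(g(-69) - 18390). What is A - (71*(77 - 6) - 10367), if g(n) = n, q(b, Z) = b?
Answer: -32796317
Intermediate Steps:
A = -32801643 (A = (1632 + 145)*(-69 - 18390) = 1777*(-18459) = -32801643)
A - (71*(77 - 6) - 10367) = -32801643 - (71*(77 - 6) - 10367) = -32801643 - (71*71 - 10367) = -32801643 - (5041 - 10367) = -32801643 - 1*(-5326) = -32801643 + 5326 = -32796317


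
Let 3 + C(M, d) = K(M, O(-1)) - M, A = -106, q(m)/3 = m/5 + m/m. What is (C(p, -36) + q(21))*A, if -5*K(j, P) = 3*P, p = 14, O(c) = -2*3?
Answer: -1166/5 ≈ -233.20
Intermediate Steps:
q(m) = 3 + 3*m/5 (q(m) = 3*(m/5 + m/m) = 3*(m*(⅕) + 1) = 3*(m/5 + 1) = 3*(1 + m/5) = 3 + 3*m/5)
O(c) = -6
K(j, P) = -3*P/5
C(M, d) = ⅗ - M (C(M, d) = -3 + (-⅗*(-6) - M) = -3 + (18/5 - M) = ⅗ - M)
(C(p, -36) + q(21))*A = ((⅗ - 1*14) + (3 + (⅗)*21))*(-106) = ((⅗ - 14) + (3 + 63/5))*(-106) = (-67/5 + 78/5)*(-106) = (11/5)*(-106) = -1166/5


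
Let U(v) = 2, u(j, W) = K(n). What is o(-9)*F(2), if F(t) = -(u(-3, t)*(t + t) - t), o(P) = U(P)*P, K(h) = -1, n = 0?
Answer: -108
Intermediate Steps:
u(j, W) = -1
o(P) = 2*P
F(t) = 3*t (F(t) = -(-(t + t) - t) = -(-2*t - t) = -(-3)*t = 3*t)
o(-9)*F(2) = (2*(-9))*(3*2) = -18*6 = -108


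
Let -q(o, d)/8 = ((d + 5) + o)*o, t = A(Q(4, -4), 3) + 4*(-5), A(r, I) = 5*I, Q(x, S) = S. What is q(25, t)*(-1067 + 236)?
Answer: 4155000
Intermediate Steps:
t = -5 (t = 5*3 + 4*(-5) = 15 - 20 = -5)
q(o, d) = -8*o*(5 + d + o) (q(o, d) = -8*((d + 5) + o)*o = -8*((5 + d) + o)*o = -8*(5 + d + o)*o = -8*o*(5 + d + o))
q(25, t)*(-1067 + 236) = (-8*25*(5 - 5 + 25))*(-1067 + 236) = -8*25*25*(-831) = -5000*(-831) = 4155000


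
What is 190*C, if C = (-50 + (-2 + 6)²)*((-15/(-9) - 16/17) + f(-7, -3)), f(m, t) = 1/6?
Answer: -17290/3 ≈ -5763.3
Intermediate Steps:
f(m, t) = ⅙
C = -91/3 (C = (-50 + (-2 + 6)²)*((-15/(-9) - 16/17) + ⅙) = (-50 + 4²)*((-15*(-⅑) - 16*1/17) + ⅙) = (-50 + 16)*((5/3 - 16/17) + ⅙) = -34*(37/51 + ⅙) = -34*91/102 = -91/3 ≈ -30.333)
190*C = 190*(-91/3) = -17290/3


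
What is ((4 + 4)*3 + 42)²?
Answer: 4356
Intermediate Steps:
((4 + 4)*3 + 42)² = (8*3 + 42)² = (24 + 42)² = 66² = 4356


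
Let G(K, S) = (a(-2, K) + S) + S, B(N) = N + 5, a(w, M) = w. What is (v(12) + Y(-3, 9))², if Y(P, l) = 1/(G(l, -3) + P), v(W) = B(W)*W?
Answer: 5031049/121 ≈ 41579.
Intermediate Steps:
B(N) = 5 + N
G(K, S) = -2 + 2*S (G(K, S) = (-2 + S) + S = -2 + 2*S)
v(W) = W*(5 + W) (v(W) = (5 + W)*W = W*(5 + W))
Y(P, l) = 1/(-8 + P) (Y(P, l) = 1/((-2 + 2*(-3)) + P) = 1/((-2 - 6) + P) = 1/(-8 + P))
(v(12) + Y(-3, 9))² = (12*(5 + 12) + 1/(-8 - 3))² = (12*17 + 1/(-11))² = (204 - 1/11)² = (2243/11)² = 5031049/121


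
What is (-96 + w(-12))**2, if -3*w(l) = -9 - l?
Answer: 9409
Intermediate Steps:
w(l) = 3 + l/3 (w(l) = -(-9 - l)/3 = 3 + l/3)
(-96 + w(-12))**2 = (-96 + (3 + (1/3)*(-12)))**2 = (-96 + (3 - 4))**2 = (-96 - 1)**2 = (-97)**2 = 9409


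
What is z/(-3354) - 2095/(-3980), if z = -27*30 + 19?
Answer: 1017481/1334892 ≈ 0.76222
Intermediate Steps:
z = -791 (z = -810 + 19 = -791)
z/(-3354) - 2095/(-3980) = -791/(-3354) - 2095/(-3980) = -791*(-1/3354) - 2095*(-1/3980) = 791/3354 + 419/796 = 1017481/1334892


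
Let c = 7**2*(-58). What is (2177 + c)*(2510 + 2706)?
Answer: -3468640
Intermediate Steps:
c = -2842 (c = 49*(-58) = -2842)
(2177 + c)*(2510 + 2706) = (2177 - 2842)*(2510 + 2706) = -665*5216 = -3468640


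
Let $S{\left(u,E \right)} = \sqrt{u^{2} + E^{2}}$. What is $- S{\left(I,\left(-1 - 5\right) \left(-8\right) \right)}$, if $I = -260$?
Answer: $- 4 \sqrt{4369} \approx -264.39$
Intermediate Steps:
$S{\left(u,E \right)} = \sqrt{E^{2} + u^{2}}$
$- S{\left(I,\left(-1 - 5\right) \left(-8\right) \right)} = - \sqrt{\left(\left(-1 - 5\right) \left(-8\right)\right)^{2} + \left(-260\right)^{2}} = - \sqrt{\left(\left(-6\right) \left(-8\right)\right)^{2} + 67600} = - \sqrt{48^{2} + 67600} = - \sqrt{2304 + 67600} = - \sqrt{69904} = - 4 \sqrt{4369}$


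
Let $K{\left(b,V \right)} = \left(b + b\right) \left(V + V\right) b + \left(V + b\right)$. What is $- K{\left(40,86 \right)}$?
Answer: $-550526$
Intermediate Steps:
$K{\left(b,V \right)} = V + b + 4 V b^{2}$ ($K{\left(b,V \right)} = 2 b 2 V b + \left(V + b\right) = 4 V b b + \left(V + b\right) = 4 V b^{2} + \left(V + b\right) = V + b + 4 V b^{2}$)
$- K{\left(40,86 \right)} = - (86 + 40 + 4 \cdot 86 \cdot 40^{2}) = - (86 + 40 + 4 \cdot 86 \cdot 1600) = - (86 + 40 + 550400) = \left(-1\right) 550526 = -550526$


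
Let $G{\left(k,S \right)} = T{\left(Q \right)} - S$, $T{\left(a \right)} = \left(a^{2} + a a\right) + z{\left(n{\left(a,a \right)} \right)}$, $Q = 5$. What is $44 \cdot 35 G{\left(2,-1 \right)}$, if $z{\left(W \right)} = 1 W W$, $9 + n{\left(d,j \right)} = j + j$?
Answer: $80080$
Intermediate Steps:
$n{\left(d,j \right)} = -9 + 2 j$ ($n{\left(d,j \right)} = -9 + \left(j + j\right) = -9 + 2 j$)
$z{\left(W \right)} = W^{2}$ ($z{\left(W \right)} = W W = W^{2}$)
$T{\left(a \right)} = \left(-9 + 2 a\right)^{2} + 2 a^{2}$ ($T{\left(a \right)} = \left(a^{2} + a a\right) + \left(-9 + 2 a\right)^{2} = \left(a^{2} + a^{2}\right) + \left(-9 + 2 a\right)^{2} = 2 a^{2} + \left(-9 + 2 a\right)^{2} = \left(-9 + 2 a\right)^{2} + 2 a^{2}$)
$G{\left(k,S \right)} = 51 - S$ ($G{\left(k,S \right)} = \left(81 - 180 + 6 \cdot 5^{2}\right) - S = \left(81 - 180 + 6 \cdot 25\right) - S = \left(81 - 180 + 150\right) - S = 51 - S$)
$44 \cdot 35 G{\left(2,-1 \right)} = 44 \cdot 35 \left(51 - -1\right) = 1540 \left(51 + 1\right) = 1540 \cdot 52 = 80080$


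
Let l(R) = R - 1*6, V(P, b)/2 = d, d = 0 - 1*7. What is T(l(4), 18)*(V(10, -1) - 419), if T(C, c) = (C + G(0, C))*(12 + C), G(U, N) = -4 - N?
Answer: 17320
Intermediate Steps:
d = -7 (d = 0 - 7 = -7)
V(P, b) = -14 (V(P, b) = 2*(-7) = -14)
l(R) = -6 + R (l(R) = R - 6 = -6 + R)
T(C, c) = -48 - 4*C (T(C, c) = (C + (-4 - C))*(12 + C) = -4*(12 + C) = -48 - 4*C)
T(l(4), 18)*(V(10, -1) - 419) = (-48 - 4*(-6 + 4))*(-14 - 419) = (-48 - 4*(-2))*(-433) = (-48 + 8)*(-433) = -40*(-433) = 17320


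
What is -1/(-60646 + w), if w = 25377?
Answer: 1/35269 ≈ 2.8354e-5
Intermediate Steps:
-1/(-60646 + w) = -1/(-60646 + 25377) = -1/(-35269) = -1*(-1/35269) = 1/35269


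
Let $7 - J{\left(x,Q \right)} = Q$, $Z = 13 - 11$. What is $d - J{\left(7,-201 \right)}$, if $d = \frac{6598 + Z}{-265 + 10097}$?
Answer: $- \frac{254807}{1229} \approx -207.33$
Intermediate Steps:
$Z = 2$ ($Z = 13 - 11 = 2$)
$J{\left(x,Q \right)} = 7 - Q$
$d = \frac{825}{1229}$ ($d = \frac{6598 + 2}{-265 + 10097} = \frac{6600}{9832} = 6600 \cdot \frac{1}{9832} = \frac{825}{1229} \approx 0.67128$)
$d - J{\left(7,-201 \right)} = \frac{825}{1229} - \left(7 - -201\right) = \frac{825}{1229} - \left(7 + 201\right) = \frac{825}{1229} - 208 = - \frac{254807}{1229}$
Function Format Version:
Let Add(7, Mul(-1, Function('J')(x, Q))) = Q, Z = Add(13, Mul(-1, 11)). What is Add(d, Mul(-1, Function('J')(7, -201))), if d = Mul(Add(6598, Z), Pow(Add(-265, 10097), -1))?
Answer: Rational(-254807, 1229) ≈ -207.33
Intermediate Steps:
Z = 2 (Z = Add(13, -11) = 2)
Function('J')(x, Q) = Add(7, Mul(-1, Q))
d = Rational(825, 1229) (d = Mul(Add(6598, 2), Pow(Add(-265, 10097), -1)) = Mul(6600, Pow(9832, -1)) = Mul(6600, Rational(1, 9832)) = Rational(825, 1229) ≈ 0.67128)
Add(d, Mul(-1, Function('J')(7, -201))) = Add(Rational(825, 1229), Mul(-1, Add(7, Mul(-1, -201)))) = Add(Rational(825, 1229), Mul(-1, Add(7, 201))) = Add(Rational(825, 1229), Mul(-1, 208)) = Add(Rational(825, 1229), -208) = Rational(-254807, 1229)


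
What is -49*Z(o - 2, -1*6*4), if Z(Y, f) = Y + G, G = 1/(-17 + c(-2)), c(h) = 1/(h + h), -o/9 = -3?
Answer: -84329/69 ≈ -1222.2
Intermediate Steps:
o = 27 (o = -9*(-3) = 27)
c(h) = 1/(2*h)
G = -4/69 (G = 1/(-17 + (1/2)/(-2)) = 1/(-17 + (1/2)*(-1/2)) = 1/(-17 - 1/4) = 1/(-69/4) = -4/69 ≈ -0.057971)
Z(Y, f) = -4/69 + Y (Z(Y, f) = Y - 4/69 = -4/69 + Y)
-49*Z(o - 2, -1*6*4) = -49*(-4/69 + (27 - 2)) = -49*(-4/69 + 25) = -49*1721/69 = -84329/69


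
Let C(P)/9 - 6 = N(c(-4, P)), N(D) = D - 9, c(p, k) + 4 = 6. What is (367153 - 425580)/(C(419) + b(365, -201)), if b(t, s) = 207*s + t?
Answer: 58427/41251 ≈ 1.4164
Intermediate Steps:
c(p, k) = 2 (c(p, k) = -4 + 6 = 2)
b(t, s) = t + 207*s
N(D) = -9 + D
C(P) = -9 (C(P) = 54 + 9*(-9 + 2) = 54 + 9*(-7) = 54 - 63 = -9)
(367153 - 425580)/(C(419) + b(365, -201)) = (367153 - 425580)/(-9 + (365 + 207*(-201))) = -58427/(-9 + (365 - 41607)) = -58427/(-9 - 41242) = -58427/(-41251) = -58427*(-1/41251) = 58427/41251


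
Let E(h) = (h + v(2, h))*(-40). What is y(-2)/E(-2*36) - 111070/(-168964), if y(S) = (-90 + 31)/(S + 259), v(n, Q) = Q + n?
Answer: 40531393581/61661722160 ≈ 0.65732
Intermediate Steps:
E(h) = -80 - 80*h (E(h) = (h + (h + 2))*(-40) = (h + (2 + h))*(-40) = (2 + 2*h)*(-40) = -80 - 80*h)
y(S) = -59/(259 + S)
y(-2)/E(-2*36) - 111070/(-168964) = (-59/(259 - 2))/(-80 - (-160)*36) - 111070/(-168964) = (-59/257)/(-80 - 80*(-72)) - 111070*(-1/168964) = (-59*1/257)/(-80 + 5760) + 55535/84482 = -59/257/5680 + 55535/84482 = -59/257*1/5680 + 55535/84482 = -59/1459760 + 55535/84482 = 40531393581/61661722160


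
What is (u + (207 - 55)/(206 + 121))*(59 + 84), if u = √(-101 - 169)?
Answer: 21736/327 + 429*I*√30 ≈ 66.471 + 2349.7*I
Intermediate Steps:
u = 3*I*√30 (u = √(-270) = 3*I*√30 ≈ 16.432*I)
(u + (207 - 55)/(206 + 121))*(59 + 84) = (3*I*√30 + (207 - 55)/(206 + 121))*(59 + 84) = (3*I*√30 + 152/327)*143 = (152/327 + 3*I*√30)*143 = 21736/327 + 429*I*√30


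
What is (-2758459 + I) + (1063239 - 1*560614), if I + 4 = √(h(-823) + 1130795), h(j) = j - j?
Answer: -2255838 + √1130795 ≈ -2.2548e+6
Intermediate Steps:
h(j) = 0
I = -4 + √1130795 (I = -4 + √(0 + 1130795) = -4 + √1130795 ≈ 1059.4)
(-2758459 + I) + (1063239 - 1*560614) = (-2758459 + (-4 + √1130795)) + (1063239 - 1*560614) = (-2758463 + √1130795) + (1063239 - 560614) = (-2758463 + √1130795) + 502625 = -2255838 + √1130795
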